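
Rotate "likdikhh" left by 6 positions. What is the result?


Input: "likdikhh", rotate left by 6
First 6 characters: "likdik"
Remaining characters: "hh"
Concatenate remaining + first: "hh" + "likdik" = "hhlikdik"

hhlikdik


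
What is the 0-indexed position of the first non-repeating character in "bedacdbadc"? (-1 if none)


Input: bedacdbadc
Character frequencies:
  'a': 2
  'b': 2
  'c': 2
  'd': 3
  'e': 1
Scanning left to right for freq == 1:
  Position 0 ('b'): freq=2, skip
  Position 1 ('e'): unique! => answer = 1

1


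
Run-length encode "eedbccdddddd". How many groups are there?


Input: eedbccdddddd
Scanning for consecutive runs:
  Group 1: 'e' x 2 (positions 0-1)
  Group 2: 'd' x 1 (positions 2-2)
  Group 3: 'b' x 1 (positions 3-3)
  Group 4: 'c' x 2 (positions 4-5)
  Group 5: 'd' x 6 (positions 6-11)
Total groups: 5

5


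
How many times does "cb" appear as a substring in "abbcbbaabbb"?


Searching for "cb" in "abbcbbaabbb"
Scanning each position:
  Position 0: "ab" => no
  Position 1: "bb" => no
  Position 2: "bc" => no
  Position 3: "cb" => MATCH
  Position 4: "bb" => no
  Position 5: "ba" => no
  Position 6: "aa" => no
  Position 7: "ab" => no
  Position 8: "bb" => no
  Position 9: "bb" => no
Total occurrences: 1

1


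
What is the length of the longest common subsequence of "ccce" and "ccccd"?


LCS of "ccce" and "ccccd"
DP table:
           c    c    c    c    d
      0    0    0    0    0    0
  c   0    1    1    1    1    1
  c   0    1    2    2    2    2
  c   0    1    2    3    3    3
  e   0    1    2    3    3    3
LCS length = dp[4][5] = 3

3


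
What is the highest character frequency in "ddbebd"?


Input: ddbebd
Character counts:
  'b': 2
  'd': 3
  'e': 1
Maximum frequency: 3

3


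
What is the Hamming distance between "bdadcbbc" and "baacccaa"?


Comparing "bdadcbbc" and "baacccaa" position by position:
  Position 0: 'b' vs 'b' => same
  Position 1: 'd' vs 'a' => differ
  Position 2: 'a' vs 'a' => same
  Position 3: 'd' vs 'c' => differ
  Position 4: 'c' vs 'c' => same
  Position 5: 'b' vs 'c' => differ
  Position 6: 'b' vs 'a' => differ
  Position 7: 'c' vs 'a' => differ
Total differences (Hamming distance): 5

5


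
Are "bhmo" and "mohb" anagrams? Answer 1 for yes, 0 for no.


Strings: "bhmo", "mohb"
Sorted first:  bhmo
Sorted second: bhmo
Sorted forms match => anagrams

1


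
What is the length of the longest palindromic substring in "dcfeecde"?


Input: "dcfeecde"
Checking substrings for palindromes:
  [3:5] "ee" (len 2) => palindrome
Longest palindromic substring: "ee" with length 2

2


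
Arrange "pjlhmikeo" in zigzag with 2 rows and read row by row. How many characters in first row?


Zigzag "pjlhmikeo" into 2 rows:
Placing characters:
  'p' => row 0
  'j' => row 1
  'l' => row 0
  'h' => row 1
  'm' => row 0
  'i' => row 1
  'k' => row 0
  'e' => row 1
  'o' => row 0
Rows:
  Row 0: "plmko"
  Row 1: "jhie"
First row length: 5

5


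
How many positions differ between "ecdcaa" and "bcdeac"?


Comparing "ecdcaa" and "bcdeac" position by position:
  Position 0: 'e' vs 'b' => DIFFER
  Position 1: 'c' vs 'c' => same
  Position 2: 'd' vs 'd' => same
  Position 3: 'c' vs 'e' => DIFFER
  Position 4: 'a' vs 'a' => same
  Position 5: 'a' vs 'c' => DIFFER
Positions that differ: 3

3


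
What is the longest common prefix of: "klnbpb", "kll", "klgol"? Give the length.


Words: klnbpb, kll, klgol
  Position 0: all 'k' => match
  Position 1: all 'l' => match
  Position 2: ('n', 'l', 'g') => mismatch, stop
LCP = "kl" (length 2)

2


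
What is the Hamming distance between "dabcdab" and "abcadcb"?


Comparing "dabcdab" and "abcadcb" position by position:
  Position 0: 'd' vs 'a' => differ
  Position 1: 'a' vs 'b' => differ
  Position 2: 'b' vs 'c' => differ
  Position 3: 'c' vs 'a' => differ
  Position 4: 'd' vs 'd' => same
  Position 5: 'a' vs 'c' => differ
  Position 6: 'b' vs 'b' => same
Total differences (Hamming distance): 5

5


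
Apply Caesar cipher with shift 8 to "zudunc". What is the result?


Caesar cipher: shift "zudunc" by 8
  'z' (pos 25) + 8 = pos 7 = 'h'
  'u' (pos 20) + 8 = pos 2 = 'c'
  'd' (pos 3) + 8 = pos 11 = 'l'
  'u' (pos 20) + 8 = pos 2 = 'c'
  'n' (pos 13) + 8 = pos 21 = 'v'
  'c' (pos 2) + 8 = pos 10 = 'k'
Result: hclcvk

hclcvk


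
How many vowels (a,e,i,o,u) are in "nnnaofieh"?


Input: nnnaofieh
Checking each character:
  'n' at position 0: consonant
  'n' at position 1: consonant
  'n' at position 2: consonant
  'a' at position 3: vowel (running total: 1)
  'o' at position 4: vowel (running total: 2)
  'f' at position 5: consonant
  'i' at position 6: vowel (running total: 3)
  'e' at position 7: vowel (running total: 4)
  'h' at position 8: consonant
Total vowels: 4

4


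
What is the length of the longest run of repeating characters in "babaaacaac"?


Input: "babaaacaac"
Scanning for longest run:
  Position 1 ('a'): new char, reset run to 1
  Position 2 ('b'): new char, reset run to 1
  Position 3 ('a'): new char, reset run to 1
  Position 4 ('a'): continues run of 'a', length=2
  Position 5 ('a'): continues run of 'a', length=3
  Position 6 ('c'): new char, reset run to 1
  Position 7 ('a'): new char, reset run to 1
  Position 8 ('a'): continues run of 'a', length=2
  Position 9 ('c'): new char, reset run to 1
Longest run: 'a' with length 3

3


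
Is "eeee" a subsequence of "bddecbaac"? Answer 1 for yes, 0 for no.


Check if "eeee" is a subsequence of "bddecbaac"
Greedy scan:
  Position 0 ('b'): no match needed
  Position 1 ('d'): no match needed
  Position 2 ('d'): no match needed
  Position 3 ('e'): matches sub[0] = 'e'
  Position 4 ('c'): no match needed
  Position 5 ('b'): no match needed
  Position 6 ('a'): no match needed
  Position 7 ('a'): no match needed
  Position 8 ('c'): no match needed
Only matched 1/4 characters => not a subsequence

0


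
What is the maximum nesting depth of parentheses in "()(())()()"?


Input: "()(())()()"
Tracking depth:
  Position 0 '(': depth becomes 1
  Position 1 ')': depth becomes 0
  Position 2 '(': depth becomes 1
  Position 3 '(': depth becomes 2
  Position 4 ')': depth becomes 1
  Position 5 ')': depth becomes 0
  Position 6 '(': depth becomes 1
  Position 7 ')': depth becomes 0
  Position 8 '(': depth becomes 1
  Position 9 ')': depth becomes 0
Maximum depth reached: 2

2


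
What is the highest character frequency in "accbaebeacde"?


Input: accbaebeacde
Character counts:
  'a': 3
  'b': 2
  'c': 3
  'd': 1
  'e': 3
Maximum frequency: 3

3


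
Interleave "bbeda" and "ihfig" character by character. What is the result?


Interleaving "bbeda" and "ihfig":
  Position 0: 'b' from first, 'i' from second => "bi"
  Position 1: 'b' from first, 'h' from second => "bh"
  Position 2: 'e' from first, 'f' from second => "ef"
  Position 3: 'd' from first, 'i' from second => "di"
  Position 4: 'a' from first, 'g' from second => "ag"
Result: bibhefdiag

bibhefdiag


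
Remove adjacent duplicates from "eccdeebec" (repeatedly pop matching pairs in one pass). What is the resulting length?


Input: eccdeebec
Stack-based adjacent duplicate removal:
  Read 'e': push. Stack: e
  Read 'c': push. Stack: ec
  Read 'c': matches stack top 'c' => pop. Stack: e
  Read 'd': push. Stack: ed
  Read 'e': push. Stack: ede
  Read 'e': matches stack top 'e' => pop. Stack: ed
  Read 'b': push. Stack: edb
  Read 'e': push. Stack: edbe
  Read 'c': push. Stack: edbec
Final stack: "edbec" (length 5)

5


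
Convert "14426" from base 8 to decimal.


Input: "14426" in base 8
Positional expansion:
  Digit '1' (value 1) x 8^4 = 4096
  Digit '4' (value 4) x 8^3 = 2048
  Digit '4' (value 4) x 8^2 = 256
  Digit '2' (value 2) x 8^1 = 16
  Digit '6' (value 6) x 8^0 = 6
Sum = 6422

6422


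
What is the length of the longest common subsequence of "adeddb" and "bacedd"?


LCS of "adeddb" and "bacedd"
DP table:
           b    a    c    e    d    d
      0    0    0    0    0    0    0
  a   0    0    1    1    1    1    1
  d   0    0    1    1    1    2    2
  e   0    0    1    1    2    2    2
  d   0    0    1    1    2    3    3
  d   0    0    1    1    2    3    4
  b   0    1    1    1    2    3    4
LCS length = dp[6][6] = 4

4


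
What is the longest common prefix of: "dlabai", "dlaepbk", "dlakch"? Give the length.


Words: dlabai, dlaepbk, dlakch
  Position 0: all 'd' => match
  Position 1: all 'l' => match
  Position 2: all 'a' => match
  Position 3: ('b', 'e', 'k') => mismatch, stop
LCP = "dla" (length 3)

3


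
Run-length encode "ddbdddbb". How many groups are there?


Input: ddbdddbb
Scanning for consecutive runs:
  Group 1: 'd' x 2 (positions 0-1)
  Group 2: 'b' x 1 (positions 2-2)
  Group 3: 'd' x 3 (positions 3-5)
  Group 4: 'b' x 2 (positions 6-7)
Total groups: 4

4


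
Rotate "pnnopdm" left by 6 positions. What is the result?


Input: "pnnopdm", rotate left by 6
First 6 characters: "pnnopd"
Remaining characters: "m"
Concatenate remaining + first: "m" + "pnnopd" = "mpnnopd"

mpnnopd


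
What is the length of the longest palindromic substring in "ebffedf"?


Input: "ebffedf"
Checking substrings for palindromes:
  [2:4] "ff" (len 2) => palindrome
Longest palindromic substring: "ff" with length 2

2


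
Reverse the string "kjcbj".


Input: kjcbj
Reading characters right to left:
  Position 4: 'j'
  Position 3: 'b'
  Position 2: 'c'
  Position 1: 'j'
  Position 0: 'k'
Reversed: jbcjk

jbcjk


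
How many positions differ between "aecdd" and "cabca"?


Comparing "aecdd" and "cabca" position by position:
  Position 0: 'a' vs 'c' => DIFFER
  Position 1: 'e' vs 'a' => DIFFER
  Position 2: 'c' vs 'b' => DIFFER
  Position 3: 'd' vs 'c' => DIFFER
  Position 4: 'd' vs 'a' => DIFFER
Positions that differ: 5

5


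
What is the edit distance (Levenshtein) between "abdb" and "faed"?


Computing edit distance: "abdb" -> "faed"
DP table:
           f    a    e    d
      0    1    2    3    4
  a   1    1    1    2    3
  b   2    2    2    2    3
  d   3    3    3    3    2
  b   4    4    4    4    3
Edit distance = dp[4][4] = 3

3


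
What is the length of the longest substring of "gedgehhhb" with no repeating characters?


Input: "gedgehhhb"
Sliding window (track last position of each char):
  Position 0 ('g'): window [0,0] length 1 -- new best
  Position 1 ('e'): window [0,1] length 2 -- new best
  Position 2 ('d'): window [0,2] length 3 -- new best
  Position 3 ('g'): repeat (last at 0), move window start to 1
  Position 3 ('g'): window [1,3] length 3
  Position 4 ('e'): repeat (last at 1), move window start to 2
  Position 4 ('e'): window [2,4] length 3
  Position 5 ('h'): window [2,5] length 4 -- new best
  Position 6 ('h'): repeat (last at 5), move window start to 6
  Position 6 ('h'): window [6,6] length 1
  Position 7 ('h'): repeat (last at 6), move window start to 7
  Position 7 ('h'): window [7,7] length 1
  Position 8 ('b'): window [7,8] length 2
Longest substring with no repeats: "dgeh" with length 4

4


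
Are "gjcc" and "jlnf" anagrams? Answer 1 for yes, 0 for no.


Strings: "gjcc", "jlnf"
Sorted first:  ccgj
Sorted second: fjln
Differ at position 0: 'c' vs 'f' => not anagrams

0


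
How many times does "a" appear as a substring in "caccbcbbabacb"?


Searching for "a" in "caccbcbbabacb"
Scanning each position:
  Position 0: "c" => no
  Position 1: "a" => MATCH
  Position 2: "c" => no
  Position 3: "c" => no
  Position 4: "b" => no
  Position 5: "c" => no
  Position 6: "b" => no
  Position 7: "b" => no
  Position 8: "a" => MATCH
  Position 9: "b" => no
  Position 10: "a" => MATCH
  Position 11: "c" => no
  Position 12: "b" => no
Total occurrences: 3

3


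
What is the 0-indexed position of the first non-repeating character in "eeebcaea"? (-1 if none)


Input: eeebcaea
Character frequencies:
  'a': 2
  'b': 1
  'c': 1
  'e': 4
Scanning left to right for freq == 1:
  Position 0 ('e'): freq=4, skip
  Position 1 ('e'): freq=4, skip
  Position 2 ('e'): freq=4, skip
  Position 3 ('b'): unique! => answer = 3

3


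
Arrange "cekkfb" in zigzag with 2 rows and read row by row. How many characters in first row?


Zigzag "cekkfb" into 2 rows:
Placing characters:
  'c' => row 0
  'e' => row 1
  'k' => row 0
  'k' => row 1
  'f' => row 0
  'b' => row 1
Rows:
  Row 0: "ckf"
  Row 1: "ekb"
First row length: 3

3


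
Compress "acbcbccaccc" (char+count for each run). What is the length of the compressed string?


Input: acbcbccaccc
Runs:
  'a' x 1 => "a1"
  'c' x 1 => "c1"
  'b' x 1 => "b1"
  'c' x 1 => "c1"
  'b' x 1 => "b1"
  'c' x 2 => "c2"
  'a' x 1 => "a1"
  'c' x 3 => "c3"
Compressed: "a1c1b1c1b1c2a1c3"
Compressed length: 16

16


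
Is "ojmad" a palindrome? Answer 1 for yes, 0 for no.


Input: ojmad
Reversed: damjo
  Compare pos 0 ('o') with pos 4 ('d'): MISMATCH
  Compare pos 1 ('j') with pos 3 ('a'): MISMATCH
Result: not a palindrome

0


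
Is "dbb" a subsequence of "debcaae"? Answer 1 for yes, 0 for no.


Check if "dbb" is a subsequence of "debcaae"
Greedy scan:
  Position 0 ('d'): matches sub[0] = 'd'
  Position 1 ('e'): no match needed
  Position 2 ('b'): matches sub[1] = 'b'
  Position 3 ('c'): no match needed
  Position 4 ('a'): no match needed
  Position 5 ('a'): no match needed
  Position 6 ('e'): no match needed
Only matched 2/3 characters => not a subsequence

0


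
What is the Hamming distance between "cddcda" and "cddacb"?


Comparing "cddcda" and "cddacb" position by position:
  Position 0: 'c' vs 'c' => same
  Position 1: 'd' vs 'd' => same
  Position 2: 'd' vs 'd' => same
  Position 3: 'c' vs 'a' => differ
  Position 4: 'd' vs 'c' => differ
  Position 5: 'a' vs 'b' => differ
Total differences (Hamming distance): 3

3


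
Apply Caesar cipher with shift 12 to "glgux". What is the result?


Caesar cipher: shift "glgux" by 12
  'g' (pos 6) + 12 = pos 18 = 's'
  'l' (pos 11) + 12 = pos 23 = 'x'
  'g' (pos 6) + 12 = pos 18 = 's'
  'u' (pos 20) + 12 = pos 6 = 'g'
  'x' (pos 23) + 12 = pos 9 = 'j'
Result: sxsgj

sxsgj


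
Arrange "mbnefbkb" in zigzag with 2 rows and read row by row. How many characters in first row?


Zigzag "mbnefbkb" into 2 rows:
Placing characters:
  'm' => row 0
  'b' => row 1
  'n' => row 0
  'e' => row 1
  'f' => row 0
  'b' => row 1
  'k' => row 0
  'b' => row 1
Rows:
  Row 0: "mnfk"
  Row 1: "bebb"
First row length: 4

4


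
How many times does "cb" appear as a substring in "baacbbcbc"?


Searching for "cb" in "baacbbcbc"
Scanning each position:
  Position 0: "ba" => no
  Position 1: "aa" => no
  Position 2: "ac" => no
  Position 3: "cb" => MATCH
  Position 4: "bb" => no
  Position 5: "bc" => no
  Position 6: "cb" => MATCH
  Position 7: "bc" => no
Total occurrences: 2

2


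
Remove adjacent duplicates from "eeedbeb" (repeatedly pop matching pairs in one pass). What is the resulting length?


Input: eeedbeb
Stack-based adjacent duplicate removal:
  Read 'e': push. Stack: e
  Read 'e': matches stack top 'e' => pop. Stack: (empty)
  Read 'e': push. Stack: e
  Read 'd': push. Stack: ed
  Read 'b': push. Stack: edb
  Read 'e': push. Stack: edbe
  Read 'b': push. Stack: edbeb
Final stack: "edbeb" (length 5)

5


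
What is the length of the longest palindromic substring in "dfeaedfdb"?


Input: "dfeaedfdb"
Checking substrings for palindromes:
  [2:5] "eae" (len 3) => palindrome
  [5:8] "dfd" (len 3) => palindrome
Longest palindromic substring: "eae" with length 3

3


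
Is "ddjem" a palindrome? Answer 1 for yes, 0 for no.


Input: ddjem
Reversed: mejdd
  Compare pos 0 ('d') with pos 4 ('m'): MISMATCH
  Compare pos 1 ('d') with pos 3 ('e'): MISMATCH
Result: not a palindrome

0


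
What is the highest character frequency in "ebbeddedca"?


Input: ebbeddedca
Character counts:
  'a': 1
  'b': 2
  'c': 1
  'd': 3
  'e': 3
Maximum frequency: 3

3


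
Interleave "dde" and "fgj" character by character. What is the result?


Interleaving "dde" and "fgj":
  Position 0: 'd' from first, 'f' from second => "df"
  Position 1: 'd' from first, 'g' from second => "dg"
  Position 2: 'e' from first, 'j' from second => "ej"
Result: dfdgej

dfdgej


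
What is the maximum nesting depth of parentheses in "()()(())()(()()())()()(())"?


Input: "()()(())()(()()())()()(())"
Tracking depth:
  Position 0 '(': depth becomes 1
  Position 1 ')': depth becomes 0
  Position 2 '(': depth becomes 1
  Position 3 ')': depth becomes 0
  Position 4 '(': depth becomes 1
  Position 5 '(': depth becomes 2
  Position 6 ')': depth becomes 1
  Position 7 ')': depth becomes 0
  Position 8 '(': depth becomes 1
  Position 9 ')': depth becomes 0
  Position 10 '(': depth becomes 1
  Position 11 '(': depth becomes 2
  Position 12 ')': depth becomes 1
  Position 13 '(': depth becomes 2
  Position 14 ')': depth becomes 1
  Position 15 '(': depth becomes 2
  Position 16 ')': depth becomes 1
  Position 17 ')': depth becomes 0
  Position 18 '(': depth becomes 1
  Position 19 ')': depth becomes 0
  Position 20 '(': depth becomes 1
  Position 21 ')': depth becomes 0
  Position 22 '(': depth becomes 1
  Position 23 '(': depth becomes 2
  Position 24 ')': depth becomes 1
  Position 25 ')': depth becomes 0
Maximum depth reached: 2

2


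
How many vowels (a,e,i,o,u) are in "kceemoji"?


Input: kceemoji
Checking each character:
  'k' at position 0: consonant
  'c' at position 1: consonant
  'e' at position 2: vowel (running total: 1)
  'e' at position 3: vowel (running total: 2)
  'm' at position 4: consonant
  'o' at position 5: vowel (running total: 3)
  'j' at position 6: consonant
  'i' at position 7: vowel (running total: 4)
Total vowels: 4

4


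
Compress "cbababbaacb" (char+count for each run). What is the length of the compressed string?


Input: cbababbaacb
Runs:
  'c' x 1 => "c1"
  'b' x 1 => "b1"
  'a' x 1 => "a1"
  'b' x 1 => "b1"
  'a' x 1 => "a1"
  'b' x 2 => "b2"
  'a' x 2 => "a2"
  'c' x 1 => "c1"
  'b' x 1 => "b1"
Compressed: "c1b1a1b1a1b2a2c1b1"
Compressed length: 18

18


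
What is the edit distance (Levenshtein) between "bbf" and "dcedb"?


Computing edit distance: "bbf" -> "dcedb"
DP table:
           d    c    e    d    b
      0    1    2    3    4    5
  b   1    1    2    3    4    4
  b   2    2    2    3    4    4
  f   3    3    3    3    4    5
Edit distance = dp[3][5] = 5

5


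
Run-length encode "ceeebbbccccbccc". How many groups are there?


Input: ceeebbbccccbccc
Scanning for consecutive runs:
  Group 1: 'c' x 1 (positions 0-0)
  Group 2: 'e' x 3 (positions 1-3)
  Group 3: 'b' x 3 (positions 4-6)
  Group 4: 'c' x 4 (positions 7-10)
  Group 5: 'b' x 1 (positions 11-11)
  Group 6: 'c' x 3 (positions 12-14)
Total groups: 6

6


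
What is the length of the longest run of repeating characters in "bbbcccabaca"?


Input: "bbbcccabaca"
Scanning for longest run:
  Position 1 ('b'): continues run of 'b', length=2
  Position 2 ('b'): continues run of 'b', length=3
  Position 3 ('c'): new char, reset run to 1
  Position 4 ('c'): continues run of 'c', length=2
  Position 5 ('c'): continues run of 'c', length=3
  Position 6 ('a'): new char, reset run to 1
  Position 7 ('b'): new char, reset run to 1
  Position 8 ('a'): new char, reset run to 1
  Position 9 ('c'): new char, reset run to 1
  Position 10 ('a'): new char, reset run to 1
Longest run: 'b' with length 3

3


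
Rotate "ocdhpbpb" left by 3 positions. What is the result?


Input: "ocdhpbpb", rotate left by 3
First 3 characters: "ocd"
Remaining characters: "hpbpb"
Concatenate remaining + first: "hpbpb" + "ocd" = "hpbpbocd"

hpbpbocd


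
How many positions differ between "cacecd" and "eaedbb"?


Comparing "cacecd" and "eaedbb" position by position:
  Position 0: 'c' vs 'e' => DIFFER
  Position 1: 'a' vs 'a' => same
  Position 2: 'c' vs 'e' => DIFFER
  Position 3: 'e' vs 'd' => DIFFER
  Position 4: 'c' vs 'b' => DIFFER
  Position 5: 'd' vs 'b' => DIFFER
Positions that differ: 5

5


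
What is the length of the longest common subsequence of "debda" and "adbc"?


LCS of "debda" and "adbc"
DP table:
           a    d    b    c
      0    0    0    0    0
  d   0    0    1    1    1
  e   0    0    1    1    1
  b   0    0    1    2    2
  d   0    0    1    2    2
  a   0    1    1    2    2
LCS length = dp[5][4] = 2

2


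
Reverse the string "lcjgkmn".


Input: lcjgkmn
Reading characters right to left:
  Position 6: 'n'
  Position 5: 'm'
  Position 4: 'k'
  Position 3: 'g'
  Position 2: 'j'
  Position 1: 'c'
  Position 0: 'l'
Reversed: nmkgjcl

nmkgjcl


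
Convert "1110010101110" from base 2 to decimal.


Input: "1110010101110" in base 2
Positional expansion:
  Digit '1' (value 1) x 2^12 = 4096
  Digit '1' (value 1) x 2^11 = 2048
  Digit '1' (value 1) x 2^10 = 1024
  Digit '0' (value 0) x 2^9 = 0
  Digit '0' (value 0) x 2^8 = 0
  Digit '1' (value 1) x 2^7 = 128
  Digit '0' (value 0) x 2^6 = 0
  Digit '1' (value 1) x 2^5 = 32
  Digit '0' (value 0) x 2^4 = 0
  Digit '1' (value 1) x 2^3 = 8
  Digit '1' (value 1) x 2^2 = 4
  Digit '1' (value 1) x 2^1 = 2
  Digit '0' (value 0) x 2^0 = 0
Sum = 7342

7342


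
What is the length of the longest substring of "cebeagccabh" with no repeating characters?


Input: "cebeagccabh"
Sliding window (track last position of each char):
  Position 0 ('c'): window [0,0] length 1 -- new best
  Position 1 ('e'): window [0,1] length 2 -- new best
  Position 2 ('b'): window [0,2] length 3 -- new best
  Position 3 ('e'): repeat (last at 1), move window start to 2
  Position 3 ('e'): window [2,3] length 2
  Position 4 ('a'): window [2,4] length 3
  Position 5 ('g'): window [2,5] length 4 -- new best
  Position 6 ('c'): window [2,6] length 5 -- new best
  Position 7 ('c'): repeat (last at 6), move window start to 7
  Position 7 ('c'): window [7,7] length 1
  Position 8 ('a'): window [7,8] length 2
  Position 9 ('b'): window [7,9] length 3
  Position 10 ('h'): window [7,10] length 4
Longest substring with no repeats: "beagc" with length 5

5


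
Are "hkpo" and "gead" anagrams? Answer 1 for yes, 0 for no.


Strings: "hkpo", "gead"
Sorted first:  hkop
Sorted second: adeg
Differ at position 0: 'h' vs 'a' => not anagrams

0


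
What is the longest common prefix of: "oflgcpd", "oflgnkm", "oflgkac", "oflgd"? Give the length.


Words: oflgcpd, oflgnkm, oflgkac, oflgd
  Position 0: all 'o' => match
  Position 1: all 'f' => match
  Position 2: all 'l' => match
  Position 3: all 'g' => match
  Position 4: ('c', 'n', 'k', 'd') => mismatch, stop
LCP = "oflg" (length 4)

4


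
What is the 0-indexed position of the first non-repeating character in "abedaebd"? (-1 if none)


Input: abedaebd
Character frequencies:
  'a': 2
  'b': 2
  'd': 2
  'e': 2
Scanning left to right for freq == 1:
  Position 0 ('a'): freq=2, skip
  Position 1 ('b'): freq=2, skip
  Position 2 ('e'): freq=2, skip
  Position 3 ('d'): freq=2, skip
  Position 4 ('a'): freq=2, skip
  Position 5 ('e'): freq=2, skip
  Position 6 ('b'): freq=2, skip
  Position 7 ('d'): freq=2, skip
  No unique character found => answer = -1

-1


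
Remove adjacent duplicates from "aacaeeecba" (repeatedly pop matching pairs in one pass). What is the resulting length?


Input: aacaeeecba
Stack-based adjacent duplicate removal:
  Read 'a': push. Stack: a
  Read 'a': matches stack top 'a' => pop. Stack: (empty)
  Read 'c': push. Stack: c
  Read 'a': push. Stack: ca
  Read 'e': push. Stack: cae
  Read 'e': matches stack top 'e' => pop. Stack: ca
  Read 'e': push. Stack: cae
  Read 'c': push. Stack: caec
  Read 'b': push. Stack: caecb
  Read 'a': push. Stack: caecba
Final stack: "caecba" (length 6)

6


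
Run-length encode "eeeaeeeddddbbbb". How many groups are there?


Input: eeeaeeeddddbbbb
Scanning for consecutive runs:
  Group 1: 'e' x 3 (positions 0-2)
  Group 2: 'a' x 1 (positions 3-3)
  Group 3: 'e' x 3 (positions 4-6)
  Group 4: 'd' x 4 (positions 7-10)
  Group 5: 'b' x 4 (positions 11-14)
Total groups: 5

5


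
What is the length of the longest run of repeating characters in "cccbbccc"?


Input: "cccbbccc"
Scanning for longest run:
  Position 1 ('c'): continues run of 'c', length=2
  Position 2 ('c'): continues run of 'c', length=3
  Position 3 ('b'): new char, reset run to 1
  Position 4 ('b'): continues run of 'b', length=2
  Position 5 ('c'): new char, reset run to 1
  Position 6 ('c'): continues run of 'c', length=2
  Position 7 ('c'): continues run of 'c', length=3
Longest run: 'c' with length 3

3


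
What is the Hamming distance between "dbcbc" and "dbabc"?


Comparing "dbcbc" and "dbabc" position by position:
  Position 0: 'd' vs 'd' => same
  Position 1: 'b' vs 'b' => same
  Position 2: 'c' vs 'a' => differ
  Position 3: 'b' vs 'b' => same
  Position 4: 'c' vs 'c' => same
Total differences (Hamming distance): 1

1


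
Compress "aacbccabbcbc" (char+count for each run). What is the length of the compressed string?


Input: aacbccabbcbc
Runs:
  'a' x 2 => "a2"
  'c' x 1 => "c1"
  'b' x 1 => "b1"
  'c' x 2 => "c2"
  'a' x 1 => "a1"
  'b' x 2 => "b2"
  'c' x 1 => "c1"
  'b' x 1 => "b1"
  'c' x 1 => "c1"
Compressed: "a2c1b1c2a1b2c1b1c1"
Compressed length: 18

18


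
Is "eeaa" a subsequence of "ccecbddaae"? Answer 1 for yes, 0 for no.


Check if "eeaa" is a subsequence of "ccecbddaae"
Greedy scan:
  Position 0 ('c'): no match needed
  Position 1 ('c'): no match needed
  Position 2 ('e'): matches sub[0] = 'e'
  Position 3 ('c'): no match needed
  Position 4 ('b'): no match needed
  Position 5 ('d'): no match needed
  Position 6 ('d'): no match needed
  Position 7 ('a'): no match needed
  Position 8 ('a'): no match needed
  Position 9 ('e'): matches sub[1] = 'e'
Only matched 2/4 characters => not a subsequence

0


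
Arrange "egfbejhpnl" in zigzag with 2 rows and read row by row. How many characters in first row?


Zigzag "egfbejhpnl" into 2 rows:
Placing characters:
  'e' => row 0
  'g' => row 1
  'f' => row 0
  'b' => row 1
  'e' => row 0
  'j' => row 1
  'h' => row 0
  'p' => row 1
  'n' => row 0
  'l' => row 1
Rows:
  Row 0: "efehn"
  Row 1: "gbjpl"
First row length: 5

5


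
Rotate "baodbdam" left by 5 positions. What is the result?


Input: "baodbdam", rotate left by 5
First 5 characters: "baodb"
Remaining characters: "dam"
Concatenate remaining + first: "dam" + "baodb" = "dambaodb"

dambaodb


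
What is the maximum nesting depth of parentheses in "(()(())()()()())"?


Input: "(()(())()()()())"
Tracking depth:
  Position 0 '(': depth becomes 1
  Position 1 '(': depth becomes 2
  Position 2 ')': depth becomes 1
  Position 3 '(': depth becomes 2
  Position 4 '(': depth becomes 3
  Position 5 ')': depth becomes 2
  Position 6 ')': depth becomes 1
  Position 7 '(': depth becomes 2
  Position 8 ')': depth becomes 1
  Position 9 '(': depth becomes 2
  Position 10 ')': depth becomes 1
  Position 11 '(': depth becomes 2
  Position 12 ')': depth becomes 1
  Position 13 '(': depth becomes 2
  Position 14 ')': depth becomes 1
  Position 15 ')': depth becomes 0
Maximum depth reached: 3

3


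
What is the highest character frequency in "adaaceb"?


Input: adaaceb
Character counts:
  'a': 3
  'b': 1
  'c': 1
  'd': 1
  'e': 1
Maximum frequency: 3

3


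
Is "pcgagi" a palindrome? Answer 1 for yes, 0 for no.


Input: pcgagi
Reversed: igagcp
  Compare pos 0 ('p') with pos 5 ('i'): MISMATCH
  Compare pos 1 ('c') with pos 4 ('g'): MISMATCH
  Compare pos 2 ('g') with pos 3 ('a'): MISMATCH
Result: not a palindrome

0


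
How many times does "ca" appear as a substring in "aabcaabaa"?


Searching for "ca" in "aabcaabaa"
Scanning each position:
  Position 0: "aa" => no
  Position 1: "ab" => no
  Position 2: "bc" => no
  Position 3: "ca" => MATCH
  Position 4: "aa" => no
  Position 5: "ab" => no
  Position 6: "ba" => no
  Position 7: "aa" => no
Total occurrences: 1

1


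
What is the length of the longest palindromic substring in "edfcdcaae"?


Input: "edfcdcaae"
Checking substrings for palindromes:
  [3:6] "cdc" (len 3) => palindrome
  [6:8] "aa" (len 2) => palindrome
Longest palindromic substring: "cdc" with length 3

3


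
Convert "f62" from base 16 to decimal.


Input: "f62" in base 16
Positional expansion:
  Digit 'f' (value 15) x 16^2 = 3840
  Digit '6' (value 6) x 16^1 = 96
  Digit '2' (value 2) x 16^0 = 2
Sum = 3938

3938


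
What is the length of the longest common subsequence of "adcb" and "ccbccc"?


LCS of "adcb" and "ccbccc"
DP table:
           c    c    b    c    c    c
      0    0    0    0    0    0    0
  a   0    0    0    0    0    0    0
  d   0    0    0    0    0    0    0
  c   0    1    1    1    1    1    1
  b   0    1    1    2    2    2    2
LCS length = dp[4][6] = 2

2


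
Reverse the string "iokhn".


Input: iokhn
Reading characters right to left:
  Position 4: 'n'
  Position 3: 'h'
  Position 2: 'k'
  Position 1: 'o'
  Position 0: 'i'
Reversed: nhkoi

nhkoi


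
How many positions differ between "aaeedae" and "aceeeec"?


Comparing "aaeedae" and "aceeeec" position by position:
  Position 0: 'a' vs 'a' => same
  Position 1: 'a' vs 'c' => DIFFER
  Position 2: 'e' vs 'e' => same
  Position 3: 'e' vs 'e' => same
  Position 4: 'd' vs 'e' => DIFFER
  Position 5: 'a' vs 'e' => DIFFER
  Position 6: 'e' vs 'c' => DIFFER
Positions that differ: 4

4


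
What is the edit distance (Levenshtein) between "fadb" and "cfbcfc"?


Computing edit distance: "fadb" -> "cfbcfc"
DP table:
           c    f    b    c    f    c
      0    1    2    3    4    5    6
  f   1    1    1    2    3    4    5
  a   2    2    2    2    3    4    5
  d   3    3    3    3    3    4    5
  b   4    4    4    3    4    4    5
Edit distance = dp[4][6] = 5

5


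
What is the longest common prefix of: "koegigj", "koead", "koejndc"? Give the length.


Words: koegigj, koead, koejndc
  Position 0: all 'k' => match
  Position 1: all 'o' => match
  Position 2: all 'e' => match
  Position 3: ('g', 'a', 'j') => mismatch, stop
LCP = "koe" (length 3)

3


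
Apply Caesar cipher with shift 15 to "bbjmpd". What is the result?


Caesar cipher: shift "bbjmpd" by 15
  'b' (pos 1) + 15 = pos 16 = 'q'
  'b' (pos 1) + 15 = pos 16 = 'q'
  'j' (pos 9) + 15 = pos 24 = 'y'
  'm' (pos 12) + 15 = pos 1 = 'b'
  'p' (pos 15) + 15 = pos 4 = 'e'
  'd' (pos 3) + 15 = pos 18 = 's'
Result: qqybes

qqybes


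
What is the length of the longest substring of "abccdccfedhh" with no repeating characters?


Input: "abccdccfedhh"
Sliding window (track last position of each char):
  Position 0 ('a'): window [0,0] length 1 -- new best
  Position 1 ('b'): window [0,1] length 2 -- new best
  Position 2 ('c'): window [0,2] length 3 -- new best
  Position 3 ('c'): repeat (last at 2), move window start to 3
  Position 3 ('c'): window [3,3] length 1
  Position 4 ('d'): window [3,4] length 2
  Position 5 ('c'): repeat (last at 3), move window start to 4
  Position 5 ('c'): window [4,5] length 2
  Position 6 ('c'): repeat (last at 5), move window start to 6
  Position 6 ('c'): window [6,6] length 1
  Position 7 ('f'): window [6,7] length 2
  Position 8 ('e'): window [6,8] length 3
  Position 9 ('d'): window [6,9] length 4 -- new best
  Position 10 ('h'): window [6,10] length 5 -- new best
  Position 11 ('h'): repeat (last at 10), move window start to 11
  Position 11 ('h'): window [11,11] length 1
Longest substring with no repeats: "cfedh" with length 5

5


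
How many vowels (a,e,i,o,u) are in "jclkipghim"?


Input: jclkipghim
Checking each character:
  'j' at position 0: consonant
  'c' at position 1: consonant
  'l' at position 2: consonant
  'k' at position 3: consonant
  'i' at position 4: vowel (running total: 1)
  'p' at position 5: consonant
  'g' at position 6: consonant
  'h' at position 7: consonant
  'i' at position 8: vowel (running total: 2)
  'm' at position 9: consonant
Total vowels: 2

2


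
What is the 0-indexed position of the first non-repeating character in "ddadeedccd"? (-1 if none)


Input: ddadeedccd
Character frequencies:
  'a': 1
  'c': 2
  'd': 5
  'e': 2
Scanning left to right for freq == 1:
  Position 0 ('d'): freq=5, skip
  Position 1 ('d'): freq=5, skip
  Position 2 ('a'): unique! => answer = 2

2


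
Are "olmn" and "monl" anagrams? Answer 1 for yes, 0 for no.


Strings: "olmn", "monl"
Sorted first:  lmno
Sorted second: lmno
Sorted forms match => anagrams

1


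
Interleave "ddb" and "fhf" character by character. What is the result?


Interleaving "ddb" and "fhf":
  Position 0: 'd' from first, 'f' from second => "df"
  Position 1: 'd' from first, 'h' from second => "dh"
  Position 2: 'b' from first, 'f' from second => "bf"
Result: dfdhbf

dfdhbf


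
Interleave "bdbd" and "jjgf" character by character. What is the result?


Interleaving "bdbd" and "jjgf":
  Position 0: 'b' from first, 'j' from second => "bj"
  Position 1: 'd' from first, 'j' from second => "dj"
  Position 2: 'b' from first, 'g' from second => "bg"
  Position 3: 'd' from first, 'f' from second => "df"
Result: bjdjbgdf

bjdjbgdf


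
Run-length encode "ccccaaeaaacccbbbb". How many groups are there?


Input: ccccaaeaaacccbbbb
Scanning for consecutive runs:
  Group 1: 'c' x 4 (positions 0-3)
  Group 2: 'a' x 2 (positions 4-5)
  Group 3: 'e' x 1 (positions 6-6)
  Group 4: 'a' x 3 (positions 7-9)
  Group 5: 'c' x 3 (positions 10-12)
  Group 6: 'b' x 4 (positions 13-16)
Total groups: 6

6


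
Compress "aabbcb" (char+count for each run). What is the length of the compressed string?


Input: aabbcb
Runs:
  'a' x 2 => "a2"
  'b' x 2 => "b2"
  'c' x 1 => "c1"
  'b' x 1 => "b1"
Compressed: "a2b2c1b1"
Compressed length: 8

8


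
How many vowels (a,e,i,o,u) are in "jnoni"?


Input: jnoni
Checking each character:
  'j' at position 0: consonant
  'n' at position 1: consonant
  'o' at position 2: vowel (running total: 1)
  'n' at position 3: consonant
  'i' at position 4: vowel (running total: 2)
Total vowels: 2

2


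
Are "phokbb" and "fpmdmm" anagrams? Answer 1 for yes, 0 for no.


Strings: "phokbb", "fpmdmm"
Sorted first:  bbhkop
Sorted second: dfmmmp
Differ at position 0: 'b' vs 'd' => not anagrams

0


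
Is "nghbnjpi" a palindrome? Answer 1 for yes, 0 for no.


Input: nghbnjpi
Reversed: ipjnbhgn
  Compare pos 0 ('n') with pos 7 ('i'): MISMATCH
  Compare pos 1 ('g') with pos 6 ('p'): MISMATCH
  Compare pos 2 ('h') with pos 5 ('j'): MISMATCH
  Compare pos 3 ('b') with pos 4 ('n'): MISMATCH
Result: not a palindrome

0


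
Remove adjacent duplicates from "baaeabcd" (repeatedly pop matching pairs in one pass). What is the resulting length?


Input: baaeabcd
Stack-based adjacent duplicate removal:
  Read 'b': push. Stack: b
  Read 'a': push. Stack: ba
  Read 'a': matches stack top 'a' => pop. Stack: b
  Read 'e': push. Stack: be
  Read 'a': push. Stack: bea
  Read 'b': push. Stack: beab
  Read 'c': push. Stack: beabc
  Read 'd': push. Stack: beabcd
Final stack: "beabcd" (length 6)

6


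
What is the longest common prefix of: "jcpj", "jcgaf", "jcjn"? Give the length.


Words: jcpj, jcgaf, jcjn
  Position 0: all 'j' => match
  Position 1: all 'c' => match
  Position 2: ('p', 'g', 'j') => mismatch, stop
LCP = "jc" (length 2)

2


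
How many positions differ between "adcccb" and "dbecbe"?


Comparing "adcccb" and "dbecbe" position by position:
  Position 0: 'a' vs 'd' => DIFFER
  Position 1: 'd' vs 'b' => DIFFER
  Position 2: 'c' vs 'e' => DIFFER
  Position 3: 'c' vs 'c' => same
  Position 4: 'c' vs 'b' => DIFFER
  Position 5: 'b' vs 'e' => DIFFER
Positions that differ: 5

5


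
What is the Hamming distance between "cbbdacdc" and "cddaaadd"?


Comparing "cbbdacdc" and "cddaaadd" position by position:
  Position 0: 'c' vs 'c' => same
  Position 1: 'b' vs 'd' => differ
  Position 2: 'b' vs 'd' => differ
  Position 3: 'd' vs 'a' => differ
  Position 4: 'a' vs 'a' => same
  Position 5: 'c' vs 'a' => differ
  Position 6: 'd' vs 'd' => same
  Position 7: 'c' vs 'd' => differ
Total differences (Hamming distance): 5

5


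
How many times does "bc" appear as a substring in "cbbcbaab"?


Searching for "bc" in "cbbcbaab"
Scanning each position:
  Position 0: "cb" => no
  Position 1: "bb" => no
  Position 2: "bc" => MATCH
  Position 3: "cb" => no
  Position 4: "ba" => no
  Position 5: "aa" => no
  Position 6: "ab" => no
Total occurrences: 1

1


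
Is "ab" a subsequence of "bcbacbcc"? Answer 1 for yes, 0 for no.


Check if "ab" is a subsequence of "bcbacbcc"
Greedy scan:
  Position 0 ('b'): no match needed
  Position 1 ('c'): no match needed
  Position 2 ('b'): no match needed
  Position 3 ('a'): matches sub[0] = 'a'
  Position 4 ('c'): no match needed
  Position 5 ('b'): matches sub[1] = 'b'
  Position 6 ('c'): no match needed
  Position 7 ('c'): no match needed
All 2 characters matched => is a subsequence

1


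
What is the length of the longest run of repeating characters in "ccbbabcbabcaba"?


Input: "ccbbabcbabcaba"
Scanning for longest run:
  Position 1 ('c'): continues run of 'c', length=2
  Position 2 ('b'): new char, reset run to 1
  Position 3 ('b'): continues run of 'b', length=2
  Position 4 ('a'): new char, reset run to 1
  Position 5 ('b'): new char, reset run to 1
  Position 6 ('c'): new char, reset run to 1
  Position 7 ('b'): new char, reset run to 1
  Position 8 ('a'): new char, reset run to 1
  Position 9 ('b'): new char, reset run to 1
  Position 10 ('c'): new char, reset run to 1
  Position 11 ('a'): new char, reset run to 1
  Position 12 ('b'): new char, reset run to 1
  Position 13 ('a'): new char, reset run to 1
Longest run: 'c' with length 2

2


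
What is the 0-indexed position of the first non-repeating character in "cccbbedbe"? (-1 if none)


Input: cccbbedbe
Character frequencies:
  'b': 3
  'c': 3
  'd': 1
  'e': 2
Scanning left to right for freq == 1:
  Position 0 ('c'): freq=3, skip
  Position 1 ('c'): freq=3, skip
  Position 2 ('c'): freq=3, skip
  Position 3 ('b'): freq=3, skip
  Position 4 ('b'): freq=3, skip
  Position 5 ('e'): freq=2, skip
  Position 6 ('d'): unique! => answer = 6

6


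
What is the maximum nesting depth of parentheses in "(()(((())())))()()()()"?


Input: "(()(((())())))()()()()"
Tracking depth:
  Position 0 '(': depth becomes 1
  Position 1 '(': depth becomes 2
  Position 2 ')': depth becomes 1
  Position 3 '(': depth becomes 2
  Position 4 '(': depth becomes 3
  Position 5 '(': depth becomes 4
  Position 6 '(': depth becomes 5
  Position 7 ')': depth becomes 4
  Position 8 ')': depth becomes 3
  Position 9 '(': depth becomes 4
  Position 10 ')': depth becomes 3
  Position 11 ')': depth becomes 2
  Position 12 ')': depth becomes 1
  Position 13 ')': depth becomes 0
  Position 14 '(': depth becomes 1
  Position 15 ')': depth becomes 0
  Position 16 '(': depth becomes 1
  Position 17 ')': depth becomes 0
  Position 18 '(': depth becomes 1
  Position 19 ')': depth becomes 0
  Position 20 '(': depth becomes 1
  Position 21 ')': depth becomes 0
Maximum depth reached: 5

5


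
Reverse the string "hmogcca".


Input: hmogcca
Reading characters right to left:
  Position 6: 'a'
  Position 5: 'c'
  Position 4: 'c'
  Position 3: 'g'
  Position 2: 'o'
  Position 1: 'm'
  Position 0: 'h'
Reversed: accgomh

accgomh


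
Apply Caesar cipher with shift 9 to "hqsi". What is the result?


Caesar cipher: shift "hqsi" by 9
  'h' (pos 7) + 9 = pos 16 = 'q'
  'q' (pos 16) + 9 = pos 25 = 'z'
  's' (pos 18) + 9 = pos 1 = 'b'
  'i' (pos 8) + 9 = pos 17 = 'r'
Result: qzbr

qzbr


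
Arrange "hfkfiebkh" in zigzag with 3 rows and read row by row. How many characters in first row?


Zigzag "hfkfiebkh" into 3 rows:
Placing characters:
  'h' => row 0
  'f' => row 1
  'k' => row 2
  'f' => row 1
  'i' => row 0
  'e' => row 1
  'b' => row 2
  'k' => row 1
  'h' => row 0
Rows:
  Row 0: "hih"
  Row 1: "ffek"
  Row 2: "kb"
First row length: 3

3


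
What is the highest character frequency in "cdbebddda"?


Input: cdbebddda
Character counts:
  'a': 1
  'b': 2
  'c': 1
  'd': 4
  'e': 1
Maximum frequency: 4

4


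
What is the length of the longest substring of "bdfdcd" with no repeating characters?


Input: "bdfdcd"
Sliding window (track last position of each char):
  Position 0 ('b'): window [0,0] length 1 -- new best
  Position 1 ('d'): window [0,1] length 2 -- new best
  Position 2 ('f'): window [0,2] length 3 -- new best
  Position 3 ('d'): repeat (last at 1), move window start to 2
  Position 3 ('d'): window [2,3] length 2
  Position 4 ('c'): window [2,4] length 3
  Position 5 ('d'): repeat (last at 3), move window start to 4
  Position 5 ('d'): window [4,5] length 2
Longest substring with no repeats: "bdf" with length 3

3
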